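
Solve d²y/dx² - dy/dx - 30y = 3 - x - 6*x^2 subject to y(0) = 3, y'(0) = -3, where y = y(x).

y = -131/1500 + x**2/5 + x/50 + 149*exp(6*x)/132 + 2693*exp(-5*x)/1375

Characteristic equation r² - r - 30 = 0 factors as (r - 6)(r + 5) = 0, so r = 6, -5.
Hence y_h = C1*exp(6*x) + C2*exp(-5*x).
For the particular solution try y_p = A0 + A1*x + A2*x^2. Substituting and matching coefficients of each power of x gives A0 = -131/1500, A1 = 1/50, A2 = 1/5, so y_p = -131/1500 + x^2/5 + x/50.
General solution: y = -131/1500 + x^2/5 + x/50 + C1*exp(6*x) + C2*exp(-5*x).
Apply the initial conditions: y(0) = -131/1500 + C1 + C2 = 3 and y'(0) = 1/50 - 5*C2 + 6*C1 = -3. Solving gives C1 = 149/132, C2 = 2693/1375.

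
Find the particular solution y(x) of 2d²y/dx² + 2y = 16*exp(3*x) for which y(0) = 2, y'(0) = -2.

Divide through by 2: y'' + y = 8*exp(3*x).
Characteristic equation r² + 1 = 0 has discriminant (0)² - 4·(1) = -4 < 0, so r = ± i.
Hence y_h = C1*cos(x) + C2*sin(x).
Try y_p = A*exp(3*x). Substituting into the equation and dividing by exp(3*x) gives A = 4/5, so y_p = 4*exp(3*x)/5.
General solution: y = 4*exp(3*x)/5 + C1*cos(x) + C2*sin(x).
Apply the initial conditions: y(0) = 4/5 + C1 = 2 and y'(0) = 12/5 + C2 = -2. Solving gives C1 = 6/5, C2 = -22/5.

y = -22*sin(x)/5 + 4*exp(3*x)/5 + 6*cos(x)/5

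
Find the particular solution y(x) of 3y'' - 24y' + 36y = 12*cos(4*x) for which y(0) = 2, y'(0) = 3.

Divide through by 3: y'' - 8y' + 12y = 4*cos(4*x).
Characteristic equation r² - 8r + 12 = 0 factors as (r - 2)(r - 6) = 0, so r = 2, 6.
Hence y_h = C1*exp(2*x) + C2*exp(6*x).
Try y_p = A*cos(4*x) + B*sin(4*x). Substituting and equating the coefficients of cos(4x) and sin(4x) gives A = -1/65, B = -8/65, so y_p = -8*sin(4*x)/65 - cos(4*x)/65.
General solution: y = -8*sin(4*x)/65 - cos(4*x)/65 + C1*exp(2*x) + C2*exp(6*x).
Apply the initial conditions: y(0) = -1/65 + C1 + C2 = 2 and y'(0) = -32/65 + 2*C1 + 6*C2 = 3. Solving gives C1 = 43/20, C2 = -7/52.

y = -8*sin(4*x)/65 - 7*exp(6*x)/52 - cos(4*x)/65 + 43*exp(2*x)/20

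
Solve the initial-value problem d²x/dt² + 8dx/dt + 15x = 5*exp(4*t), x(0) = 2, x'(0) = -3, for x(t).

x = -11*exp(-5*t)/9 + 5*exp(4*t)/63 + 22*exp(-3*t)/7

Characteristic equation r² + 8r + 15 = 0 factors as (r + 5)(r + 3) = 0, so r = -5, -3.
Hence x_h = C1*exp(-5*t) + C2*exp(-3*t).
Try x_p = A*exp(4*t). Substituting into the equation and dividing by exp(4*t) gives A = 5/63, so x_p = 5*exp(4*t)/63.
General solution: x = 5*exp(4*t)/63 + C1*exp(-5*t) + C2*exp(-3*t).
Apply the initial conditions: x(0) = 5/63 + C1 + C2 = 2 and x'(0) = 20/63 - 5*C1 - 3*C2 = -3. Solving gives C1 = -11/9, C2 = 22/7.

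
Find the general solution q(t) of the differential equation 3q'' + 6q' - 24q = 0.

q = C1*exp(-4*t) + C2*exp(2*t)

Divide through by 3: q'' + 2q' - 8q = 0.
Characteristic equation r² + 2r - 8 = 0 factors as (r + 4)(r - 2) = 0, so r = -4, 2.
Hence q_h = C1*exp(-4*t) + C2*exp(2*t).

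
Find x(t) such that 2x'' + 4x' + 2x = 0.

x = C1*exp(-t) + C2*t*exp(-t)

Divide through by 2: x'' + 2x' + x = 0.
Characteristic equation r² + 2r + 1 = 0 has discriminant (2)² - 4·(1) = 0, so r = -1 is a repeated root.
Hence x_h = (C1 + C2*t)*exp(-t).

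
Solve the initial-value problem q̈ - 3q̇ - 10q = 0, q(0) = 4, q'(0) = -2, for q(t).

q = 6*exp(5*t)/7 + 22*exp(-2*t)/7

Characteristic equation r² - 3r - 10 = 0 factors as (r + 2)(r - 5) = 0, so r = -2, 5.
Hence q_h = C1*exp(-2*t) + C2*exp(5*t).
Apply the initial conditions: q(0) = C1 + C2 = 4 and q'(0) = -2*C1 + 5*C2 = -2. Solving gives C1 = 22/7, C2 = 6/7.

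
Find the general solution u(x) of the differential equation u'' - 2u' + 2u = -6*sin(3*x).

u = -36*cos(3*x)/85 + 42*sin(3*x)/85 + C1*cos(x)*exp(x) + C2*exp(x)*sin(x)

Characteristic equation r² - 2r + 2 = 0 has discriminant (-2)² - 4·(2) = -4 < 0, so r = 1 ± i.
Hence u_h = C1*cos(x)*exp(x) + C2*exp(x)*sin(x).
Try u_p = A*cos(3*x) + B*sin(3*x). Substituting and equating the coefficients of cos(3x) and sin(3x) gives A = -36/85, B = 42/85, so u_p = -36*cos(3*x)/85 + 42*sin(3*x)/85.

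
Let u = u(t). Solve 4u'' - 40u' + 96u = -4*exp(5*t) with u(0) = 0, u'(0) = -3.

u = -2*exp(6*t) + exp(4*t) + exp(5*t)

Divide through by 4: u'' - 10u' + 24u = -exp(5*t).
Characteristic equation r² - 10r + 24 = 0 factors as (r - 4)(r - 6) = 0, so r = 4, 6.
Hence u_h = C1*exp(4*t) + C2*exp(6*t).
Try u_p = A*exp(5*t). Substituting into the equation and dividing by exp(5*t) gives A = 1, so u_p = exp(5*t).
General solution: u = C1*exp(4*t) + C2*exp(6*t) + exp(5*t).
Apply the initial conditions: u(0) = 1 + C1 + C2 = 0 and u'(0) = 5 + 4*C1 + 6*C2 = -3. Solving gives C1 = 1, C2 = -2.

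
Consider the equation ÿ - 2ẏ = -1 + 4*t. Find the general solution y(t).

Characteristic equation r² - 2r = 0 factors as (r - 2)r = 0, so r = 2, 0.
Hence y_h = C1*exp(2*t) + C2.
Since 0 is a characteristic root (multiplicity 1), multiply the polynomial trial by t: try y_p = t*(A0 + A1*t). Substituting and matching coefficients of each power of t gives A0 = -1/2, A1 = -1, so y_p = -t^2 - t/2.

y = C2 - t**2 - t/2 + C1*exp(2*t)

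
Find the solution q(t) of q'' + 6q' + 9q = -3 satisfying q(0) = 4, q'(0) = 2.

q = -1/3 + 13*exp(-3*t)/3 + 15*t*exp(-3*t)

Characteristic equation r² + 6r + 9 = 0 has discriminant (6)² - 4·(9) = 0, so r = -3 is a repeated root.
Hence q_h = (C1 + C2*t)*exp(-3*t).
For the particular solution try q_p = A0. Substituting and matching coefficients of each power of t gives A0 = -1/3, so q_p = -1/3.
General solution: q = -1/3 + C1*exp(-3*t) + C2*t*exp(-3*t).
Apply the initial conditions: q(0) = -1/3 + C1 = 4 and q'(0) = C2 - 3*C1 = 2. Solving gives C1 = 13/3, C2 = 15.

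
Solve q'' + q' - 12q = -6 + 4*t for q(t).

q = 17/36 - t/3 + C1*exp(3*t) + C2*exp(-4*t)

Characteristic equation r² + r - 12 = 0 factors as (r - 3)(r + 4) = 0, so r = 3, -4.
Hence q_h = C1*exp(3*t) + C2*exp(-4*t).
For the particular solution try q_p = A0 + A1*t. Substituting and matching coefficients of each power of t gives A0 = 17/36, A1 = -1/3, so q_p = 17/36 - t/3.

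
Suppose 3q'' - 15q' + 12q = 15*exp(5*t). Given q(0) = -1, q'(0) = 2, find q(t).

q = -19*exp(t)/12 - 2*exp(4*t)/3 + 5*exp(5*t)/4

Divide through by 3: q'' - 5q' + 4q = 5*exp(5*t).
Characteristic equation r² - 5r + 4 = 0 factors as (r - 4)(r - 1) = 0, so r = 4, 1.
Hence q_h = C1*exp(4*t) + C2*exp(t).
Try q_p = A*exp(5*t). Substituting into the equation and dividing by exp(5*t) gives A = 5/4, so q_p = 5*exp(5*t)/4.
General solution: q = 5*exp(5*t)/4 + C1*exp(4*t) + C2*exp(t).
Apply the initial conditions: q(0) = 5/4 + C1 + C2 = -1 and q'(0) = 25/4 + C2 + 4*C1 = 2. Solving gives C1 = -2/3, C2 = -19/12.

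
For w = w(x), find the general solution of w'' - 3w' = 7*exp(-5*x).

Characteristic equation r² - 3r = 0 factors as (r - 3)r = 0, so r = 3, 0.
Hence w_h = C1*exp(3*x) + C2.
Try w_p = A*exp(-5*x). Substituting into the equation and dividing by exp(-5*x) gives A = 7/40, so w_p = 7*exp(-5*x)/40.

w = C2 + 7*exp(-5*x)/40 + C1*exp(3*x)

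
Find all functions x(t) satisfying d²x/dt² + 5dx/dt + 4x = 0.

x = C1*exp(-4*t) + C2*exp(-t)

Characteristic equation r² + 5r + 4 = 0 factors as (r + 4)(r + 1) = 0, so r = -4, -1.
Hence x_h = C1*exp(-4*t) + C2*exp(-t).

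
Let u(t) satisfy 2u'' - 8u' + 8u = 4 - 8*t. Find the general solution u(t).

Divide through by 2: u'' - 4u' + 4u = 2 - 4*t.
Characteristic equation r² - 4r + 4 = 0 has discriminant (-4)² - 4·(4) = 0, so r = 2 is a repeated root.
Hence u_h = (C1 + C2*t)*exp(2*t).
For the particular solution try u_p = A0 + A1*t. Substituting and matching coefficients of each power of t gives A0 = -1/2, A1 = -1, so u_p = -1/2 - t.

u = -1/2 - t + C1*exp(2*t) + C2*t*exp(2*t)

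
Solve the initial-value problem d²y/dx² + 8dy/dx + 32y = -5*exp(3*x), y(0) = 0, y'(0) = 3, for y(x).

Characteristic equation r² + 8r + 32 = 0 has discriminant (8)² - 4·(32) = -64 < 0, so r = -4 ± 4i.
Hence y_h = C1*cos(4*x)*exp(-4*x) + C2*exp(-4*x)*sin(4*x).
Try y_p = A*exp(3*x). Substituting into the equation and dividing by exp(3*x) gives A = -1/13, so y_p = -exp(3*x)/13.
General solution: y = -exp(3*x)/13 + C1*cos(4*x)*exp(-4*x) + C2*exp(-4*x)*sin(4*x).
Apply the initial conditions: y(0) = -1/13 + C1 = 0 and y'(0) = -3/13 - 4*C1 + 4*C2 = 3. Solving gives C1 = 1/13, C2 = 23/26.

y = -exp(3*x)/13 + cos(4*x)*exp(-4*x)/13 + 23*exp(-4*x)*sin(4*x)/26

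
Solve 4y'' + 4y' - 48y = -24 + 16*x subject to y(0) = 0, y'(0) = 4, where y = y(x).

Divide through by 4: y'' + y' - 12y = -6 + 4*x.
Characteristic equation r² + r - 12 = 0 factors as (r - 3)(r + 4) = 0, so r = 3, -4.
Hence y_h = C1*exp(3*x) + C2*exp(-4*x).
For the particular solution try y_p = A0 + A1*x. Substituting and matching coefficients of each power of x gives A0 = 17/36, A1 = -1/3, so y_p = 17/36 - x/3.
General solution: y = 17/36 - x/3 + C1*exp(3*x) + C2*exp(-4*x).
Apply the initial conditions: y(0) = 17/36 + C1 + C2 = 0 and y'(0) = -1/3 - 4*C2 + 3*C1 = 4. Solving gives C1 = 22/63, C2 = -23/28.

y = 17/36 - 23*exp(-4*x)/28 - x/3 + 22*exp(3*x)/63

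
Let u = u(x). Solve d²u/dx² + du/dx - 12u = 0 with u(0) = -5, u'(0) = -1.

Characteristic equation r² + r - 12 = 0 factors as (r + 4)(r - 3) = 0, so r = -4, 3.
Hence u_h = C1*exp(-4*x) + C2*exp(3*x).
Apply the initial conditions: u(0) = C1 + C2 = -5 and u'(0) = -4*C1 + 3*C2 = -1. Solving gives C1 = -2, C2 = -3.

u = -3*exp(3*x) - 2*exp(-4*x)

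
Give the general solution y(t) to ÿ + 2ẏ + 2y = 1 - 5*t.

Characteristic equation r² + 2r + 2 = 0 has discriminant (2)² - 4·(2) = -4 < 0, so r = -1 ± i.
Hence y_h = C1*cos(t)*exp(-t) + C2*exp(-t)*sin(t).
For the particular solution try y_p = A0 + A1*t. Substituting and matching coefficients of each power of t gives A0 = 3, A1 = -5/2, so y_p = 3 - 5*t/2.

y = 3 - 5*t/2 + C1*cos(t)*exp(-t) + C2*exp(-t)*sin(t)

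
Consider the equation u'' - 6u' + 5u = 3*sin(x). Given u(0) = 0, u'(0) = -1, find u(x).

Characteristic equation r² - 6r + 5 = 0 factors as (r - 1)(r - 5) = 0, so r = 1, 5.
Hence u_h = C1*exp(x) + C2*exp(5*x).
Try u_p = A*cos(x) + B*sin(x). Substituting and equating the coefficients of cos(x) and sin(x) gives A = 9/26, B = 3/13, so u_p = 3*sin(x)/13 + 9*cos(x)/26.
General solution: u = 3*sin(x)/13 + 9*cos(x)/26 + C1*exp(x) + C2*exp(5*x).
Apply the initial conditions: u(0) = 9/26 + C1 + C2 = 0 and u'(0) = 3/13 + C1 + 5*C2 = -1. Solving gives C1 = -1/8, C2 = -23/104.

u = -23*exp(5*x)/104 - exp(x)/8 + 3*sin(x)/13 + 9*cos(x)/26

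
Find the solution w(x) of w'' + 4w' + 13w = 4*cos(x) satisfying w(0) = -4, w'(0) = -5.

Characteristic equation r² + 4r + 13 = 0 has discriminant (4)² - 4·(13) = -36 < 0, so r = -2 ± 3i.
Hence w_h = C1*cos(3*x)*exp(-2*x) + C2*exp(-2*x)*sin(3*x).
Try w_p = A*cos(x) + B*sin(x). Substituting and equating the coefficients of cos(x) and sin(x) gives A = 3/10, B = 1/10, so w_p = sin(x)/10 + 3*cos(x)/10.
General solution: w = sin(x)/10 + 3*cos(x)/10 + C1*cos(3*x)*exp(-2*x) + C2*exp(-2*x)*sin(3*x).
Apply the initial conditions: w(0) = 3/10 + C1 = -4 and w'(0) = 1/10 - 2*C1 + 3*C2 = -5. Solving gives C1 = -43/10, C2 = -137/30.

w = sin(x)/10 + 3*cos(x)/10 - 137*exp(-2*x)*sin(3*x)/30 - 43*cos(3*x)*exp(-2*x)/10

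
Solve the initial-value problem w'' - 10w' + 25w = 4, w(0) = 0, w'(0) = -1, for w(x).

w = 4/25 - 4*exp(5*x)/25 - x*exp(5*x)/5

Characteristic equation r² - 10r + 25 = 0 has discriminant (-10)² - 4·(25) = 0, so r = 5 is a repeated root.
Hence w_h = (C1 + C2*x)*exp(5*x).
For the particular solution try w_p = A0. Substituting and matching coefficients of each power of x gives A0 = 4/25, so w_p = 4/25.
General solution: w = 4/25 + C1*exp(5*x) + C2*x*exp(5*x).
Apply the initial conditions: w(0) = 4/25 + C1 = 0 and w'(0) = C2 + 5*C1 = -1. Solving gives C1 = -4/25, C2 = -1/5.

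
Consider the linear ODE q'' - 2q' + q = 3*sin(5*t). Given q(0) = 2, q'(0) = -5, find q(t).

q = -18*sin(5*t)/169 + 15*cos(5*t)/338 + 661*exp(t)/338 - 167*t*exp(t)/26

Characteristic equation r² - 2r + 1 = 0 has discriminant (-2)² - 4·(1) = 0, so r = 1 is a repeated root.
Hence q_h = (C1 + C2*t)*exp(t).
Try q_p = A*cos(5*t) + B*sin(5*t). Substituting and equating the coefficients of cos(5t) and sin(5t) gives A = 15/338, B = -18/169, so q_p = -18*sin(5*t)/169 + 15*cos(5*t)/338.
General solution: q = -18*sin(5*t)/169 + 15*cos(5*t)/338 + C1*exp(t) + C2*t*exp(t).
Apply the initial conditions: q(0) = 15/338 + C1 = 2 and q'(0) = -90/169 + C1 + C2 = -5. Solving gives C1 = 661/338, C2 = -167/26.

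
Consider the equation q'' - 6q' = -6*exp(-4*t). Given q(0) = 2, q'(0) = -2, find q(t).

Characteristic equation r² - 6r = 0 factors as (r - 6)r = 0, so r = 6, 0.
Hence q_h = C1*exp(6*t) + C2.
Try q_p = A*exp(-4*t). Substituting into the equation and dividing by exp(-4*t) gives A = -3/20, so q_p = -3*exp(-4*t)/20.
General solution: q = C2 - 3*exp(-4*t)/20 + C1*exp(6*t).
Apply the initial conditions: q(0) = -3/20 + C1 + C2 = 2 and q'(0) = 3/5 + 6*C1 = -2. Solving gives C1 = -13/30, C2 = 31/12.

q = 31/12 - 13*exp(6*t)/30 - 3*exp(-4*t)/20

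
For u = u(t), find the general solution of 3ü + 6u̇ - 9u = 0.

u = C1*exp(t) + C2*exp(-3*t)

Divide through by 3: u'' + 2u' - 3u = 0.
Characteristic equation r² + 2r - 3 = 0 factors as (r - 1)(r + 3) = 0, so r = 1, -3.
Hence u_h = C1*exp(t) + C2*exp(-3*t).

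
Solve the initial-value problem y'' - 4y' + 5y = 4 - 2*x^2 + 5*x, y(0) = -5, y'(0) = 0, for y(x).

Characteristic equation r² - 4r + 5 = 0 has discriminant (-4)² - 4·(5) = -4 < 0, so r = 2 ± i.
Hence y_h = C1*cos(x)*exp(2*x) + C2*exp(2*x)*sin(x).
For the particular solution try y_p = A0 + A1*x + A2*x^2. Substituting and matching coefficients of each power of x gives A0 = 156/125, A1 = 9/25, A2 = -2/5, so y_p = 156/125 - 2*x^2/5 + 9*x/25.
General solution: y = 156/125 - 2*x^2/5 + 9*x/25 + C1*cos(x)*exp(2*x) + C2*exp(2*x)*sin(x).
Apply the initial conditions: y(0) = 156/125 + C1 = -5 and y'(0) = 9/25 + C2 + 2*C1 = 0. Solving gives C1 = -781/125, C2 = 1517/125.

y = 156/125 - 2*x**2/5 + 9*x/25 - 781*cos(x)*exp(2*x)/125 + 1517*exp(2*x)*sin(x)/125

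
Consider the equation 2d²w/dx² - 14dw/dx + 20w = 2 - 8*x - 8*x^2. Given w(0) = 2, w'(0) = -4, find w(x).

w = -123/250 - 1003*exp(5*x)/375 - 24*x/25 - 2*x**2/5 + 31*exp(2*x)/6

Divide through by 2: w'' - 7w' + 10w = 1 - 4*x - 4*x^2.
Characteristic equation r² - 7r + 10 = 0 factors as (r - 2)(r - 5) = 0, so r = 2, 5.
Hence w_h = C1*exp(2*x) + C2*exp(5*x).
For the particular solution try w_p = A0 + A1*x + A2*x^2. Substituting and matching coefficients of each power of x gives A0 = -123/250, A1 = -24/25, A2 = -2/5, so w_p = -123/250 - 24*x/25 - 2*x^2/5.
General solution: w = -123/250 - 24*x/25 - 2*x^2/5 + C1*exp(2*x) + C2*exp(5*x).
Apply the initial conditions: w(0) = -123/250 + C1 + C2 = 2 and w'(0) = -24/25 + 2*C1 + 5*C2 = -4. Solving gives C1 = 31/6, C2 = -1003/375.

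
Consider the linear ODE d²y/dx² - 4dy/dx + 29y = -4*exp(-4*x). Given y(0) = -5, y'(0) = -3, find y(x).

Characteristic equation r² - 4r + 29 = 0 has discriminant (-4)² - 4·(29) = -100 < 0, so r = 2 ± 5i.
Hence y_h = C1*cos(5*x)*exp(2*x) + C2*exp(2*x)*sin(5*x).
Try y_p = A*exp(-4*x). Substituting into the equation and dividing by exp(-4*x) gives A = -4/61, so y_p = -4*exp(-4*x)/61.
General solution: y = -4*exp(-4*x)/61 + C1*cos(5*x)*exp(2*x) + C2*exp(2*x)*sin(5*x).
Apply the initial conditions: y(0) = -4/61 + C1 = -5 and y'(0) = 16/61 + 2*C1 + 5*C2 = -3. Solving gives C1 = -301/61, C2 = 403/305.

y = -4*exp(-4*x)/61 - 301*cos(5*x)*exp(2*x)/61 + 403*exp(2*x)*sin(5*x)/305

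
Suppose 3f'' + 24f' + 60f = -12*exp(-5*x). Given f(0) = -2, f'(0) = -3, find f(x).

f = -4*exp(-5*x)/5 - 59*exp(-4*x)*sin(2*x)/10 - 6*cos(2*x)*exp(-4*x)/5

Divide through by 3: f'' + 8f' + 20f = -4*exp(-5*x).
Characteristic equation r² + 8r + 20 = 0 has discriminant (8)² - 4·(20) = -16 < 0, so r = -4 ± 2i.
Hence f_h = C1*cos(2*x)*exp(-4*x) + C2*exp(-4*x)*sin(2*x).
Try f_p = A*exp(-5*x). Substituting into the equation and dividing by exp(-5*x) gives A = -4/5, so f_p = -4*exp(-5*x)/5.
General solution: f = -4*exp(-5*x)/5 + C1*cos(2*x)*exp(-4*x) + C2*exp(-4*x)*sin(2*x).
Apply the initial conditions: f(0) = -4/5 + C1 = -2 and f'(0) = 4 - 4*C1 + 2*C2 = -3. Solving gives C1 = -6/5, C2 = -59/10.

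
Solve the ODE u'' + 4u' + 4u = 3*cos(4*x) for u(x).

Characteristic equation r² + 4r + 4 = 0 has discriminant (4)² - 4·(4) = 0, so r = -2 is a repeated root.
Hence u_h = (C1 + C2*x)*exp(-2*x).
Try u_p = A*cos(4*x) + B*sin(4*x). Substituting and equating the coefficients of cos(4x) and sin(4x) gives A = -9/100, B = 3/25, so u_p = -9*cos(4*x)/100 + 3*sin(4*x)/25.

u = -9*cos(4*x)/100 + 3*sin(4*x)/25 + C1*exp(-2*x) + C2*x*exp(-2*x)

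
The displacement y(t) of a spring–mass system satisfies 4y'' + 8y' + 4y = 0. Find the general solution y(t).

y = C1*exp(-t) + C2*t*exp(-t)

Divide through by 4: y'' + 2y' + y = 0.
Characteristic equation r² + 2r + 1 = 0 has discriminant (2)² - 4·(1) = 0, so r = -1 is a repeated root.
Hence y_h = (C1 + C2*t)*exp(-t).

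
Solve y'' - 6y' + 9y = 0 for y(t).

Characteristic equation r² - 6r + 9 = 0 has discriminant (-6)² - 4·(9) = 0, so r = 3 is a repeated root.
Hence y_h = (C1 + C2*t)*exp(3*t).

y = C1*exp(3*t) + C2*t*exp(3*t)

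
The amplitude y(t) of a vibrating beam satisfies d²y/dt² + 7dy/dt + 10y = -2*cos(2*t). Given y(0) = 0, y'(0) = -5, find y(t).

Characteristic equation r² + 7r + 10 = 0 factors as (r + 5)(r + 2) = 0, so r = -5, -2.
Hence y_h = C1*exp(-5*t) + C2*exp(-2*t).
Try y_p = A*cos(2*t) + B*sin(2*t). Substituting and equating the coefficients of cos(2t) and sin(2t) gives A = -3/58, B = -7/58, so y_p = -7*sin(2*t)/58 - 3*cos(2*t)/58.
General solution: y = -7*sin(2*t)/58 - 3*cos(2*t)/58 + C1*exp(-5*t) + C2*exp(-2*t).
Apply the initial conditions: y(0) = -3/58 + C1 + C2 = 0 and y'(0) = -7/29 - 5*C1 - 2*C2 = -5. Solving gives C1 = 45/29, C2 = -3/2.

y = -7*sin(2*t)/58 - 3*exp(-2*t)/2 - 3*cos(2*t)/58 + 45*exp(-5*t)/29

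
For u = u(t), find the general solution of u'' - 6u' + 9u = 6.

Characteristic equation r² - 6r + 9 = 0 has discriminant (-6)² - 4·(9) = 0, so r = 3 is a repeated root.
Hence u_h = (C1 + C2*t)*exp(3*t).
For the particular solution try u_p = A0. Substituting and matching coefficients of each power of t gives A0 = 2/3, so u_p = 2/3.

u = 2/3 + C1*exp(3*t) + C2*t*exp(3*t)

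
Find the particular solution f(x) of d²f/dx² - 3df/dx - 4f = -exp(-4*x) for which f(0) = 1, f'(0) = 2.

Characteristic equation r² - 3r - 4 = 0 factors as (r - 4)(r + 1) = 0, so r = 4, -1.
Hence f_h = C1*exp(4*x) + C2*exp(-x).
Try f_p = A*exp(-4*x). Substituting into the equation and dividing by exp(-4*x) gives A = -1/24, so f_p = -exp(-4*x)/24.
General solution: f = -exp(-4*x)/24 + C1*exp(4*x) + C2*exp(-x).
Apply the initial conditions: f(0) = -1/24 + C1 + C2 = 1 and f'(0) = 1/6 - C2 + 4*C1 = 2. Solving gives C1 = 23/40, C2 = 7/15.

f = -exp(-4*x)/24 + 7*exp(-x)/15 + 23*exp(4*x)/40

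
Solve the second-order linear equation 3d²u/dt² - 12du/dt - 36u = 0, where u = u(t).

u = C1*exp(-2*t) + C2*exp(6*t)

Divide through by 3: u'' - 4u' - 12u = 0.
Characteristic equation r² - 4r - 12 = 0 factors as (r + 2)(r - 6) = 0, so r = -2, 6.
Hence u_h = C1*exp(-2*t) + C2*exp(6*t).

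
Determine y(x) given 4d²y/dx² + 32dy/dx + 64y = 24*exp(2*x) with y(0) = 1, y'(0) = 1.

Divide through by 4: y'' + 8y' + 16y = 6*exp(2*x).
Characteristic equation r² + 8r + 16 = 0 has discriminant (8)² - 4·(16) = 0, so r = -4 is a repeated root.
Hence y_h = (C1 + C2*x)*exp(-4*x).
Try y_p = A*exp(2*x). Substituting into the equation and dividing by exp(2*x) gives A = 1/6, so y_p = exp(2*x)/6.
General solution: y = exp(2*x)/6 + C1*exp(-4*x) + C2*x*exp(-4*x).
Apply the initial conditions: y(0) = 1/6 + C1 = 1 and y'(0) = 1/3 + C2 - 4*C1 = 1. Solving gives C1 = 5/6, C2 = 4.

y = exp(2*x)/6 + 5*exp(-4*x)/6 + 4*x*exp(-4*x)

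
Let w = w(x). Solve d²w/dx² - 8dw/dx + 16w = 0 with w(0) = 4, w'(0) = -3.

Characteristic equation r² - 8r + 16 = 0 has discriminant (-8)² - 4·(16) = 0, so r = 4 is a repeated root.
Hence w_h = (C1 + C2*x)*exp(4*x).
Apply the initial conditions: w(0) = C1 = 4 and w'(0) = C2 + 4*C1 = -3. Solving gives C1 = 4, C2 = -19.

w = 4*exp(4*x) - 19*x*exp(4*x)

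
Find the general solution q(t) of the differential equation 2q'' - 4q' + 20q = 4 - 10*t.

q = 1/10 - t/2 + C1*cos(3*t)*exp(t) + C2*exp(t)*sin(3*t)

Divide through by 2: q'' - 2q' + 10q = 2 - 5*t.
Characteristic equation r² - 2r + 10 = 0 has discriminant (-2)² - 4·(10) = -36 < 0, so r = 1 ± 3i.
Hence q_h = C1*cos(3*t)*exp(t) + C2*exp(t)*sin(3*t).
For the particular solution try q_p = A0 + A1*t. Substituting and matching coefficients of each power of t gives A0 = 1/10, A1 = -1/2, so q_p = 1/10 - t/2.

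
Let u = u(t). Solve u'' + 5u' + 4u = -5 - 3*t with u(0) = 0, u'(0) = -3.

u = -5/16 - 3*t/4 - exp(-t)/3 + 31*exp(-4*t)/48

Characteristic equation r² + 5r + 4 = 0 factors as (r + 4)(r + 1) = 0, so r = -4, -1.
Hence u_h = C1*exp(-4*t) + C2*exp(-t).
For the particular solution try u_p = A0 + A1*t. Substituting and matching coefficients of each power of t gives A0 = -5/16, A1 = -3/4, so u_p = -5/16 - 3*t/4.
General solution: u = -5/16 - 3*t/4 + C1*exp(-4*t) + C2*exp(-t).
Apply the initial conditions: u(0) = -5/16 + C1 + C2 = 0 and u'(0) = -3/4 - C2 - 4*C1 = -3. Solving gives C1 = 31/48, C2 = -1/3.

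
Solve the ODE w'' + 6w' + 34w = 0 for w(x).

w = C1*cos(5*x)*exp(-3*x) + C2*exp(-3*x)*sin(5*x)

Characteristic equation r² + 6r + 34 = 0 has discriminant (6)² - 4·(34) = -100 < 0, so r = -3 ± 5i.
Hence w_h = C1*cos(5*x)*exp(-3*x) + C2*exp(-3*x)*sin(5*x).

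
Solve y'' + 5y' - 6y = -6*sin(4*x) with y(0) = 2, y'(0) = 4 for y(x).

y = -20*exp(-6*x)/91 + 30*cos(4*x)/221 + 33*sin(4*x)/221 + 248*exp(x)/119

Characteristic equation r² + 5r - 6 = 0 factors as (r - 1)(r + 6) = 0, so r = 1, -6.
Hence y_h = C1*exp(x) + C2*exp(-6*x).
Try y_p = A*cos(4*x) + B*sin(4*x). Substituting and equating the coefficients of cos(4x) and sin(4x) gives A = 30/221, B = 33/221, so y_p = 30*cos(4*x)/221 + 33*sin(4*x)/221.
General solution: y = 30*cos(4*x)/221 + 33*sin(4*x)/221 + C1*exp(x) + C2*exp(-6*x).
Apply the initial conditions: y(0) = 30/221 + C1 + C2 = 2 and y'(0) = 132/221 + C1 - 6*C2 = 4. Solving gives C1 = 248/119, C2 = -20/91.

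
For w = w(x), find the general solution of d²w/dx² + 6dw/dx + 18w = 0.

w = C1*cos(3*x)*exp(-3*x) + C2*exp(-3*x)*sin(3*x)

Characteristic equation r² + 6r + 18 = 0 has discriminant (6)² - 4·(18) = -36 < 0, so r = -3 ± 3i.
Hence w_h = C1*cos(3*x)*exp(-3*x) + C2*exp(-3*x)*sin(3*x).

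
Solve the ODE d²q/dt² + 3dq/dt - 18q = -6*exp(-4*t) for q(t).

q = 3*exp(-4*t)/7 + C1*exp(-6*t) + C2*exp(3*t)

Characteristic equation r² + 3r - 18 = 0 factors as (r + 6)(r - 3) = 0, so r = -6, 3.
Hence q_h = C1*exp(-6*t) + C2*exp(3*t).
Try q_p = A*exp(-4*t). Substituting into the equation and dividing by exp(-4*t) gives A = 3/7, so q_p = 3*exp(-4*t)/7.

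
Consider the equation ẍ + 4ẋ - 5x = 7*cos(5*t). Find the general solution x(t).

Characteristic equation r² + 4r - 5 = 0 factors as (r - 1)(r + 5) = 0, so r = 1, -5.
Hence x_h = C1*exp(t) + C2*exp(-5*t).
Try x_p = A*cos(5*t) + B*sin(5*t). Substituting and equating the coefficients of cos(5t) and sin(5t) gives A = -21/130, B = 7/65, so x_p = -21*cos(5*t)/130 + 7*sin(5*t)/65.

x = -21*cos(5*t)/130 + 7*sin(5*t)/65 + C1*exp(t) + C2*exp(-5*t)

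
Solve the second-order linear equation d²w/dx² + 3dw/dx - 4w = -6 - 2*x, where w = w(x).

w = 15/8 + x/2 + C1*exp(x) + C2*exp(-4*x)

Characteristic equation r² + 3r - 4 = 0 factors as (r - 1)(r + 4) = 0, so r = 1, -4.
Hence w_h = C1*exp(x) + C2*exp(-4*x).
For the particular solution try w_p = A0 + A1*x. Substituting and matching coefficients of each power of x gives A0 = 15/8, A1 = 1/2, so w_p = 15/8 + x/2.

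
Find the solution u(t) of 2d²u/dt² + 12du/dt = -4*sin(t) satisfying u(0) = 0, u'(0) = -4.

u = -1 + 2*sin(t)/37 + 12*cos(t)/37 + 25*exp(-6*t)/37

Divide through by 2: u'' + 6u' = -2*sin(t).
Characteristic equation r² + 6r = 0 factors as (r + 6)r = 0, so r = -6, 0.
Hence u_h = C1*exp(-6*t) + C2.
Try u_p = A*cos(t) + B*sin(t). Substituting and equating the coefficients of cos(t) and sin(t) gives A = 12/37, B = 2/37, so u_p = 2*sin(t)/37 + 12*cos(t)/37.
General solution: u = C2 + 2*sin(t)/37 + 12*cos(t)/37 + C1*exp(-6*t).
Apply the initial conditions: u(0) = 12/37 + C1 + C2 = 0 and u'(0) = 2/37 - 6*C1 = -4. Solving gives C1 = 25/37, C2 = -1.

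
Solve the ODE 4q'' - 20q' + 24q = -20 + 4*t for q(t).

q = -25/36 + t/6 + C1*exp(2*t) + C2*exp(3*t)

Divide through by 4: q'' - 5q' + 6q = -5 + t.
Characteristic equation r² - 5r + 6 = 0 factors as (r - 2)(r - 3) = 0, so r = 2, 3.
Hence q_h = C1*exp(2*t) + C2*exp(3*t).
For the particular solution try q_p = A0 + A1*t. Substituting and matching coefficients of each power of t gives A0 = -25/36, A1 = 1/6, so q_p = -25/36 + t/6.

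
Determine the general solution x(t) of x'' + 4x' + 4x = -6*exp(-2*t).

x = C1*exp(-2*t) - 3*t**2*exp(-2*t) + C2*t*exp(-2*t)

Characteristic equation r² + 4r + 4 = 0 has discriminant (4)² - 4·(4) = 0, so r = -2 is a repeated root.
Hence x_h = (C1 + C2*t)*exp(-2*t).
Since exp(-2*t) solves the homogeneous equation (r = -2 is a root of multiplicity 2), multiply the trial by t^2. Try x_p = A*t^2*exp(-2*t). Substituting into the equation and dividing by exp(-2*t) gives A = -3, so x_p = -3*t^2*exp(-2*t).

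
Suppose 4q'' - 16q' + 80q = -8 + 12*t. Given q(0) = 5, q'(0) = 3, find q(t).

q = -7/100 + 3*t/20 - 729*exp(2*t)*sin(4*t)/400 + 507*cos(4*t)*exp(2*t)/100

Divide through by 4: q'' - 4q' + 20q = -2 + 3*t.
Characteristic equation r² - 4r + 20 = 0 has discriminant (-4)² - 4·(20) = -64 < 0, so r = 2 ± 4i.
Hence q_h = C1*cos(4*t)*exp(2*t) + C2*exp(2*t)*sin(4*t).
For the particular solution try q_p = A0 + A1*t. Substituting and matching coefficients of each power of t gives A0 = -7/100, A1 = 3/20, so q_p = -7/100 + 3*t/20.
General solution: q = -7/100 + 3*t/20 + C1*cos(4*t)*exp(2*t) + C2*exp(2*t)*sin(4*t).
Apply the initial conditions: q(0) = -7/100 + C1 = 5 and q'(0) = 3/20 + 2*C1 + 4*C2 = 3. Solving gives C1 = 507/100, C2 = -729/400.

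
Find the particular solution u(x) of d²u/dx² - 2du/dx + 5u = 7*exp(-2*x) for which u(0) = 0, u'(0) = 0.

u = 7*exp(-2*x)/13 - 7*cos(2*x)*exp(x)/13 + 21*exp(x)*sin(2*x)/26

Characteristic equation r² - 2r + 5 = 0 has discriminant (-2)² - 4·(5) = -16 < 0, so r = 1 ± 2i.
Hence u_h = C1*cos(2*x)*exp(x) + C2*exp(x)*sin(2*x).
Try u_p = A*exp(-2*x). Substituting into the equation and dividing by exp(-2*x) gives A = 7/13, so u_p = 7*exp(-2*x)/13.
General solution: u = 7*exp(-2*x)/13 + C1*cos(2*x)*exp(x) + C2*exp(x)*sin(2*x).
Apply the initial conditions: u(0) = 7/13 + C1 = 0 and u'(0) = -14/13 + C1 + 2*C2 = 0. Solving gives C1 = -7/13, C2 = 21/26.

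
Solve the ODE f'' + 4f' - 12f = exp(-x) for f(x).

Characteristic equation r² + 4r - 12 = 0 factors as (r - 2)(r + 6) = 0, so r = 2, -6.
Hence f_h = C1*exp(2*x) + C2*exp(-6*x).
Try f_p = A*exp(-x). Substituting into the equation and dividing by exp(-x) gives A = -1/15, so f_p = -exp(-x)/15.

f = -exp(-x)/15 + C1*exp(2*x) + C2*exp(-6*x)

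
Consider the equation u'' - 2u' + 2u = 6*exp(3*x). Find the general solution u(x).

Characteristic equation r² - 2r + 2 = 0 has discriminant (-2)² - 4·(2) = -4 < 0, so r = 1 ± i.
Hence u_h = C1*cos(x)*exp(x) + C2*exp(x)*sin(x).
Try u_p = A*exp(3*x). Substituting into the equation and dividing by exp(3*x) gives A = 6/5, so u_p = 6*exp(3*x)/5.

u = 6*exp(3*x)/5 + C1*cos(x)*exp(x) + C2*exp(x)*sin(x)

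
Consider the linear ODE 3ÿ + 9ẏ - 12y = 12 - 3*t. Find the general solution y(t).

Divide through by 3: y'' + 3y' - 4y = 4 - t.
Characteristic equation r² + 3r - 4 = 0 factors as (r + 4)(r - 1) = 0, so r = -4, 1.
Hence y_h = C1*exp(-4*t) + C2*exp(t).
For the particular solution try y_p = A0 + A1*t. Substituting and matching coefficients of each power of t gives A0 = -13/16, A1 = 1/4, so y_p = -13/16 + t/4.

y = -13/16 + t/4 + C1*exp(-4*t) + C2*exp(t)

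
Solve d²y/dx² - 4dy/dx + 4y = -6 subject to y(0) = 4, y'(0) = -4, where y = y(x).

y = -3/2 + 11*exp(2*x)/2 - 15*x*exp(2*x)

Characteristic equation r² - 4r + 4 = 0 has discriminant (-4)² - 4·(4) = 0, so r = 2 is a repeated root.
Hence y_h = (C1 + C2*x)*exp(2*x).
For the particular solution try y_p = A0. Substituting and matching coefficients of each power of x gives A0 = -3/2, so y_p = -3/2.
General solution: y = -3/2 + C1*exp(2*x) + C2*x*exp(2*x).
Apply the initial conditions: y(0) = -3/2 + C1 = 4 and y'(0) = C2 + 2*C1 = -4. Solving gives C1 = 11/2, C2 = -15.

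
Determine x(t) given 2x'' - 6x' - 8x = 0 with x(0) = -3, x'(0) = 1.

x = -13*exp(-t)/5 - 2*exp(4*t)/5

Divide through by 2: x'' - 3x' - 4x = 0.
Characteristic equation r² - 3r - 4 = 0 factors as (r + 1)(r - 4) = 0, so r = -1, 4.
Hence x_h = C1*exp(-t) + C2*exp(4*t).
Apply the initial conditions: x(0) = C1 + C2 = -3 and x'(0) = -C1 + 4*C2 = 1. Solving gives C1 = -13/5, C2 = -2/5.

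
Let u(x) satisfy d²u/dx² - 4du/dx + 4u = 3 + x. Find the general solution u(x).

Characteristic equation r² - 4r + 4 = 0 has discriminant (-4)² - 4·(4) = 0, so r = 2 is a repeated root.
Hence u_h = (C1 + C2*x)*exp(2*x).
For the particular solution try u_p = A0 + A1*x. Substituting and matching coefficients of each power of x gives A0 = 1, A1 = 1/4, so u_p = 1 + x/4.

u = 1 + x/4 + C1*exp(2*x) + C2*x*exp(2*x)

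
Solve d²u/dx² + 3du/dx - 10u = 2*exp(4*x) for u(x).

Characteristic equation r² + 3r - 10 = 0 factors as (r - 2)(r + 5) = 0, so r = 2, -5.
Hence u_h = C1*exp(2*x) + C2*exp(-5*x).
Try u_p = A*exp(4*x). Substituting into the equation and dividing by exp(4*x) gives A = 1/9, so u_p = exp(4*x)/9.

u = exp(4*x)/9 + C1*exp(2*x) + C2*exp(-5*x)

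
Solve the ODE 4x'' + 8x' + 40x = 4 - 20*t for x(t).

Divide through by 4: x'' + 2x' + 10x = 1 - 5*t.
Characteristic equation r² + 2r + 10 = 0 has discriminant (2)² - 4·(10) = -36 < 0, so r = -1 ± 3i.
Hence x_h = C1*cos(3*t)*exp(-t) + C2*exp(-t)*sin(3*t).
For the particular solution try x_p = A0 + A1*t. Substituting and matching coefficients of each power of t gives A0 = 1/5, A1 = -1/2, so x_p = 1/5 - t/2.

x = 1/5 - t/2 + C1*cos(3*t)*exp(-t) + C2*exp(-t)*sin(3*t)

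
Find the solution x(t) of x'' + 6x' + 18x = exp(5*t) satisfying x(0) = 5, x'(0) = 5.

x = exp(5*t)/73 + 364*cos(3*t)*exp(-3*t)/73 + 484*exp(-3*t)*sin(3*t)/73

Characteristic equation r² + 6r + 18 = 0 has discriminant (6)² - 4·(18) = -36 < 0, so r = -3 ± 3i.
Hence x_h = C1*cos(3*t)*exp(-3*t) + C2*exp(-3*t)*sin(3*t).
Try x_p = A*exp(5*t). Substituting into the equation and dividing by exp(5*t) gives A = 1/73, so x_p = exp(5*t)/73.
General solution: x = exp(5*t)/73 + C1*cos(3*t)*exp(-3*t) + C2*exp(-3*t)*sin(3*t).
Apply the initial conditions: x(0) = 1/73 + C1 = 5 and x'(0) = 5/73 - 3*C1 + 3*C2 = 5. Solving gives C1 = 364/73, C2 = 484/73.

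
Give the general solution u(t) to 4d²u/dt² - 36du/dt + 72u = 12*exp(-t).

Divide through by 4: u'' - 9u' + 18u = 3*exp(-t).
Characteristic equation r² - 9r + 18 = 0 factors as (r - 6)(r - 3) = 0, so r = 6, 3.
Hence u_h = C1*exp(6*t) + C2*exp(3*t).
Try u_p = A*exp(-t). Substituting into the equation and dividing by exp(-t) gives A = 3/28, so u_p = 3*exp(-t)/28.

u = 3*exp(-t)/28 + C1*exp(6*t) + C2*exp(3*t)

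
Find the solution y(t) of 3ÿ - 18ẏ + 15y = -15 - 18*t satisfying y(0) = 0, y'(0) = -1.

Divide through by 3: y'' - 6y' + 5y = -5 - 6*t.
Characteristic equation r² - 6r + 5 = 0 factors as (r - 5)(r - 1) = 0, so r = 5, 1.
Hence y_h = C1*exp(5*t) + C2*exp(t).
For the particular solution try y_p = A0 + A1*t. Substituting and matching coefficients of each power of t gives A0 = -61/25, A1 = -6/5, so y_p = -61/25 - 6*t/5.
General solution: y = -61/25 - 6*t/5 + C1*exp(5*t) + C2*exp(t).
Apply the initial conditions: y(0) = -61/25 + C1 + C2 = 0 and y'(0) = -6/5 + C2 + 5*C1 = -1. Solving gives C1 = -14/25, C2 = 3.

y = -61/25 + 3*exp(t) - 14*exp(5*t)/25 - 6*t/5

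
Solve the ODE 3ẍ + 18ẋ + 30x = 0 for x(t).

x = C1*cos(t)*exp(-3*t) + C2*exp(-3*t)*sin(t)

Divide through by 3: x'' + 6x' + 10x = 0.
Characteristic equation r² + 6r + 10 = 0 has discriminant (6)² - 4·(10) = -4 < 0, so r = -3 ± i.
Hence x_h = C1*cos(t)*exp(-3*t) + C2*exp(-3*t)*sin(t).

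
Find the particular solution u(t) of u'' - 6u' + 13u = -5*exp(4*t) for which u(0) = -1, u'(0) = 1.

Characteristic equation r² - 6r + 13 = 0 has discriminant (-6)² - 4·(13) = -16 < 0, so r = 3 ± 2i.
Hence u_h = C1*cos(2*t)*exp(3*t) + C2*exp(3*t)*sin(2*t).
Try u_p = A*exp(4*t). Substituting into the equation and dividing by exp(4*t) gives A = -1, so u_p = -exp(4*t).
General solution: u = -exp(4*t) + C1*cos(2*t)*exp(3*t) + C2*exp(3*t)*sin(2*t).
Apply the initial conditions: u(0) = -1 + C1 = -1 and u'(0) = -4 + 2*C2 + 3*C1 = 1. Solving gives C1 = 0, C2 = 5/2.

u = -exp(4*t) + 5*exp(3*t)*sin(2*t)/2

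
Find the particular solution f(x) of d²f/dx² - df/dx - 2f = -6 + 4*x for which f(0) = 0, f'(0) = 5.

Characteristic equation r² - r - 2 = 0 factors as (r - 2)(r + 1) = 0, so r = 2, -1.
Hence f_h = C1*exp(2*x) + C2*exp(-x).
For the particular solution try f_p = A0 + A1*x. Substituting and matching coefficients of each power of x gives A0 = 4, A1 = -2, so f_p = 4 - 2*x.
General solution: f = 4 - 2*x + C1*exp(2*x) + C2*exp(-x).
Apply the initial conditions: f(0) = 4 + C1 + C2 = 0 and f'(0) = -2 - C2 + 2*C1 = 5. Solving gives C1 = 1, C2 = -5.

f = 4 - 5*exp(-x) - 2*x + exp(2*x)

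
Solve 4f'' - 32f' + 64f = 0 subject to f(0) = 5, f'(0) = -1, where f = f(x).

Divide through by 4: f'' - 8f' + 16f = 0.
Characteristic equation r² - 8r + 16 = 0 has discriminant (-8)² - 4·(16) = 0, so r = 4 is a repeated root.
Hence f_h = (C1 + C2*x)*exp(4*x).
Apply the initial conditions: f(0) = C1 = 5 and f'(0) = C2 + 4*C1 = -1. Solving gives C1 = 5, C2 = -21.

f = 5*exp(4*x) - 21*x*exp(4*x)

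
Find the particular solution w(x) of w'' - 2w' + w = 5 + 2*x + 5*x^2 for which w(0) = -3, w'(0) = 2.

Characteristic equation r² - 2r + 1 = 0 has discriminant (-2)² - 4·(1) = 0, so r = 1 is a repeated root.
Hence w_h = (C1 + C2*x)*exp(x).
For the particular solution try w_p = A0 + A1*x + A2*x^2. Substituting and matching coefficients of each power of x gives A0 = 39, A1 = 22, A2 = 5, so w_p = 39 + 5*x^2 + 22*x.
General solution: w = 39 + 5*x^2 + 22*x + C1*exp(x) + C2*x*exp(x).
Apply the initial conditions: w(0) = 39 + C1 = -3 and w'(0) = 22 + C1 + C2 = 2. Solving gives C1 = -42, C2 = 22.

w = 39 - 42*exp(x) + 5*x**2 + 22*x + 22*x*exp(x)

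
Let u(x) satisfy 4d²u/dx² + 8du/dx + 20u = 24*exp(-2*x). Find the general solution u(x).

u = 6*exp(-2*x)/5 + C1*cos(2*x)*exp(-x) + C2*exp(-x)*sin(2*x)

Divide through by 4: u'' + 2u' + 5u = 6*exp(-2*x).
Characteristic equation r² + 2r + 5 = 0 has discriminant (2)² - 4·(5) = -16 < 0, so r = -1 ± 2i.
Hence u_h = C1*cos(2*x)*exp(-x) + C2*exp(-x)*sin(2*x).
Try u_p = A*exp(-2*x). Substituting into the equation and dividing by exp(-2*x) gives A = 6/5, so u_p = 6*exp(-2*x)/5.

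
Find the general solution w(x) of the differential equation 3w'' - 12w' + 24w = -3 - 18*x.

w = -1/2 - 3*x/4 + C1*cos(2*x)*exp(2*x) + C2*exp(2*x)*sin(2*x)

Divide through by 3: w'' - 4w' + 8w = -1 - 6*x.
Characteristic equation r² - 4r + 8 = 0 has discriminant (-4)² - 4·(8) = -16 < 0, so r = 2 ± 2i.
Hence w_h = C1*cos(2*x)*exp(2*x) + C2*exp(2*x)*sin(2*x).
For the particular solution try w_p = A0 + A1*x. Substituting and matching coefficients of each power of x gives A0 = -1/2, A1 = -3/4, so w_p = -1/2 - 3*x/4.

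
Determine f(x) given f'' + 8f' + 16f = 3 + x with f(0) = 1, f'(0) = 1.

Characteristic equation r² + 8r + 16 = 0 has discriminant (8)² - 4·(16) = 0, so r = -4 is a repeated root.
Hence f_h = (C1 + C2*x)*exp(-4*x).
For the particular solution try f_p = A0 + A1*x. Substituting and matching coefficients of each power of x gives A0 = 5/32, A1 = 1/16, so f_p = 5/32 + x/16.
General solution: f = 5/32 + x/16 + C1*exp(-4*x) + C2*x*exp(-4*x).
Apply the initial conditions: f(0) = 5/32 + C1 = 1 and f'(0) = 1/16 + C2 - 4*C1 = 1. Solving gives C1 = 27/32, C2 = 69/16.

f = 5/32 + x/16 + 27*exp(-4*x)/32 + 69*x*exp(-4*x)/16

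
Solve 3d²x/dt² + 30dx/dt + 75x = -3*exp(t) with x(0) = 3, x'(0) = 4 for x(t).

Divide through by 3: x'' + 10x' + 25x = -exp(t).
Characteristic equation r² + 10r + 25 = 0 has discriminant (10)² - 4·(25) = 0, so r = -5 is a repeated root.
Hence x_h = (C1 + C2*t)*exp(-5*t).
Try x_p = A*exp(t). Substituting into the equation and dividing by exp(t) gives A = -1/36, so x_p = -exp(t)/36.
General solution: x = -exp(t)/36 + C1*exp(-5*t) + C2*t*exp(-5*t).
Apply the initial conditions: x(0) = -1/36 + C1 = 3 and x'(0) = -1/36 + C2 - 5*C1 = 4. Solving gives C1 = 109/36, C2 = 115/6.

x = -exp(t)/36 + 109*exp(-5*t)/36 + 115*t*exp(-5*t)/6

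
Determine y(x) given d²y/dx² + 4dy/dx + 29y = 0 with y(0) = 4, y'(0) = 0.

Characteristic equation r² + 4r + 29 = 0 has discriminant (4)² - 4·(29) = -100 < 0, so r = -2 ± 5i.
Hence y_h = C1*cos(5*x)*exp(-2*x) + C2*exp(-2*x)*sin(5*x).
Apply the initial conditions: y(0) = C1 = 4 and y'(0) = -2*C1 + 5*C2 = 0. Solving gives C1 = 4, C2 = 8/5.

y = 4*cos(5*x)*exp(-2*x) + 8*exp(-2*x)*sin(5*x)/5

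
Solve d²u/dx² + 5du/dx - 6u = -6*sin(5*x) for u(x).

Characteristic equation r² + 5r - 6 = 0 factors as (r + 6)(r - 1) = 0, so r = -6, 1.
Hence u_h = C1*exp(-6*x) + C2*exp(x).
Try u_p = A*cos(5*x) + B*sin(5*x). Substituting and equating the coefficients of cos(5x) and sin(5x) gives A = 75/793, B = 93/793, so u_p = 75*cos(5*x)/793 + 93*sin(5*x)/793.

u = 75*cos(5*x)/793 + 93*sin(5*x)/793 + C1*exp(-6*x) + C2*exp(x)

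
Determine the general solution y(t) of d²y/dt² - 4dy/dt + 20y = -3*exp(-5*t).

Characteristic equation r² - 4r + 20 = 0 has discriminant (-4)² - 4·(20) = -64 < 0, so r = 2 ± 4i.
Hence y_h = C1*cos(4*t)*exp(2*t) + C2*exp(2*t)*sin(4*t).
Try y_p = A*exp(-5*t). Substituting into the equation and dividing by exp(-5*t) gives A = -3/65, so y_p = -3*exp(-5*t)/65.

y = -3*exp(-5*t)/65 + C1*cos(4*t)*exp(2*t) + C2*exp(2*t)*sin(4*t)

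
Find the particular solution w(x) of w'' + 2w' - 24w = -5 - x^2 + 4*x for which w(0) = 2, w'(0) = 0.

Characteristic equation r² + 2r - 24 = 0 factors as (r - 4)(r + 6) = 0, so r = 4, -6.
Hence w_h = C1*exp(4*x) + C2*exp(-6*x).
For the particular solution try w_p = A0 + A1*x + A2*x^2. Substituting and matching coefficients of each power of x gives A0 = 343/1728, A1 = -23/144, A2 = 1/24, so w_p = 343/1728 - 23*x/144 + x^2/24.
General solution: w = 343/1728 - 23*x/144 + x^2/24 + C1*exp(4*x) + C2*exp(-6*x).
Apply the initial conditions: w(0) = 343/1728 + C1 + C2 = 2 and w'(0) = -23/144 - 6*C2 + 4*C1 = 0. Solving gives C1 = 351/320, C2 = 761/1080.

w = 343/1728 - 23*x/144 + x**2/24 + 351*exp(4*x)/320 + 761*exp(-6*x)/1080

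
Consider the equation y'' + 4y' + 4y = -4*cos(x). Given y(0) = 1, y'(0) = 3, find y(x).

Characteristic equation r² + 4r + 4 = 0 has discriminant (4)² - 4·(4) = 0, so r = -2 is a repeated root.
Hence y_h = (C1 + C2*x)*exp(-2*x).
Try y_p = A*cos(x) + B*sin(x). Substituting and equating the coefficients of cos(x) and sin(x) gives A = -12/25, B = -16/25, so y_p = -16*sin(x)/25 - 12*cos(x)/25.
General solution: y = -16*sin(x)/25 - 12*cos(x)/25 + C1*exp(-2*x) + C2*x*exp(-2*x).
Apply the initial conditions: y(0) = -12/25 + C1 = 1 and y'(0) = -16/25 + C2 - 2*C1 = 3. Solving gives C1 = 37/25, C2 = 33/5.

y = -16*sin(x)/25 - 12*cos(x)/25 + 37*exp(-2*x)/25 + 33*x*exp(-2*x)/5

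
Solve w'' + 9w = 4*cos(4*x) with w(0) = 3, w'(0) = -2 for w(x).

Characteristic equation r² + 9 = 0 has discriminant (0)² - 4·(9) = -36 < 0, so r = ± 3i.
Hence w_h = C1*cos(3*x) + C2*sin(3*x).
Try w_p = A*cos(4*x) + B*sin(4*x). Substituting and equating the coefficients of cos(4x) and sin(4x) gives A = -4/7, B = 0, so w_p = -4*cos(4*x)/7.
General solution: w = -4*cos(4*x)/7 + C1*cos(3*x) + C2*sin(3*x).
Apply the initial conditions: w(0) = -4/7 + C1 = 3 and w'(0) = 3*C2 = -2. Solving gives C1 = 25/7, C2 = -2/3.

w = -4*cos(4*x)/7 - 2*sin(3*x)/3 + 25*cos(3*x)/7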